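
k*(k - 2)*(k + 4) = k^3 + 2*k^2 - 8*k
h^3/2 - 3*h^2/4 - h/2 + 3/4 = (h/2 + 1/2)*(h - 3/2)*(h - 1)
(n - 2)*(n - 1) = n^2 - 3*n + 2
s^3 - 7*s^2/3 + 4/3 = (s - 2)*(s - 1)*(s + 2/3)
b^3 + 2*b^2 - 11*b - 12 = (b - 3)*(b + 1)*(b + 4)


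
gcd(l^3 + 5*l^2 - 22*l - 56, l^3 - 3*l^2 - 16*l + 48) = l - 4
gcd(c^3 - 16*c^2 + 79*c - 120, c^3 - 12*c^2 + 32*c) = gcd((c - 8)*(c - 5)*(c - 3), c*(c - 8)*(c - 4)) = c - 8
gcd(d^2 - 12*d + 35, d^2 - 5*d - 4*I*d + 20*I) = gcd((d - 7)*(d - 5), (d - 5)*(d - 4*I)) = d - 5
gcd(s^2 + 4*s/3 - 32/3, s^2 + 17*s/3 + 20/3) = s + 4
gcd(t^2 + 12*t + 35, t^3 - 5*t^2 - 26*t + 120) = t + 5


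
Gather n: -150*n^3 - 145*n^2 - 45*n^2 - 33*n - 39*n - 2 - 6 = -150*n^3 - 190*n^2 - 72*n - 8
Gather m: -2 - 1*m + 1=-m - 1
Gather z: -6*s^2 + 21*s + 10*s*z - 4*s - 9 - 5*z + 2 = -6*s^2 + 17*s + z*(10*s - 5) - 7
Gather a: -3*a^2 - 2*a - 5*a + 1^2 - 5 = -3*a^2 - 7*a - 4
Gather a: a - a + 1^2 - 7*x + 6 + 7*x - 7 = 0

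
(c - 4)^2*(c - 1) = c^3 - 9*c^2 + 24*c - 16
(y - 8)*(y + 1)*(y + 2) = y^3 - 5*y^2 - 22*y - 16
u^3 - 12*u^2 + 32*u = u*(u - 8)*(u - 4)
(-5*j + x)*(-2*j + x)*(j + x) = 10*j^3 + 3*j^2*x - 6*j*x^2 + x^3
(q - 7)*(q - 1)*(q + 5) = q^3 - 3*q^2 - 33*q + 35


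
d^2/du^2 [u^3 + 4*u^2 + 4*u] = 6*u + 8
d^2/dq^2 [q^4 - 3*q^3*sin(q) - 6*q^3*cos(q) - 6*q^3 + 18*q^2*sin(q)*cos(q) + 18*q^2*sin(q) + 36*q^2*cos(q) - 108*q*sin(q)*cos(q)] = 3*q^3*sin(q) + 6*q^3*cos(q) + 18*q^2*sin(q) - 36*q^2*sin(2*q) - 54*q^2*cos(q) + 12*q^2 - 162*q*sin(q) + 216*q*sin(2*q) + 36*q*cos(q) + 72*q*cos(2*q) - 36*q + 36*sin(q) + 18*sin(2*q) + 72*cos(q) - 216*cos(2*q)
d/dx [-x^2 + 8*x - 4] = 8 - 2*x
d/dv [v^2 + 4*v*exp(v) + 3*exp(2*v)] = 4*v*exp(v) + 2*v + 6*exp(2*v) + 4*exp(v)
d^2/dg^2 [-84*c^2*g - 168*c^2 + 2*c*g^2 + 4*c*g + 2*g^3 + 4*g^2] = 4*c + 12*g + 8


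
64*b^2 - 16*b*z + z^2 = (-8*b + z)^2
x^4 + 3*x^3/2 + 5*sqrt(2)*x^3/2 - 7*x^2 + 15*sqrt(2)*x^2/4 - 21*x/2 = x*(x + 3/2)*(x - sqrt(2))*(x + 7*sqrt(2)/2)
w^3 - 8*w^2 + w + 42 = (w - 7)*(w - 3)*(w + 2)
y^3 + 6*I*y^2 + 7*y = y*(y - I)*(y + 7*I)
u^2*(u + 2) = u^3 + 2*u^2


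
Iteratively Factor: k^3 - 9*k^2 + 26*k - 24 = (k - 4)*(k^2 - 5*k + 6) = (k - 4)*(k - 2)*(k - 3)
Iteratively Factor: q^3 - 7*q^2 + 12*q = (q)*(q^2 - 7*q + 12) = q*(q - 4)*(q - 3)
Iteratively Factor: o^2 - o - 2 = (o + 1)*(o - 2)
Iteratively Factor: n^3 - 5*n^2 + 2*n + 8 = (n - 4)*(n^2 - n - 2) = (n - 4)*(n + 1)*(n - 2)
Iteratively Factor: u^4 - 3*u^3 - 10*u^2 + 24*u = (u - 2)*(u^3 - u^2 - 12*u) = u*(u - 2)*(u^2 - u - 12) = u*(u - 2)*(u + 3)*(u - 4)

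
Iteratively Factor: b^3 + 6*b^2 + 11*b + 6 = (b + 2)*(b^2 + 4*b + 3) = (b + 1)*(b + 2)*(b + 3)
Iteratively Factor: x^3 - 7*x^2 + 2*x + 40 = (x - 5)*(x^2 - 2*x - 8) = (x - 5)*(x - 4)*(x + 2)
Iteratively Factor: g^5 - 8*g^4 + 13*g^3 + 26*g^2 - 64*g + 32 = (g - 1)*(g^4 - 7*g^3 + 6*g^2 + 32*g - 32) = (g - 4)*(g - 1)*(g^3 - 3*g^2 - 6*g + 8) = (g - 4)*(g - 1)^2*(g^2 - 2*g - 8) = (g - 4)*(g - 1)^2*(g + 2)*(g - 4)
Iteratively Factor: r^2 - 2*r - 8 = (r + 2)*(r - 4)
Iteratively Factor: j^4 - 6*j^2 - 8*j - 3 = (j - 3)*(j^3 + 3*j^2 + 3*j + 1) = (j - 3)*(j + 1)*(j^2 + 2*j + 1) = (j - 3)*(j + 1)^2*(j + 1)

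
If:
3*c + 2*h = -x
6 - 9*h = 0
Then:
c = -x/3 - 4/9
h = 2/3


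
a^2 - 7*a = a*(a - 7)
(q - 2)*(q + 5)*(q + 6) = q^3 + 9*q^2 + 8*q - 60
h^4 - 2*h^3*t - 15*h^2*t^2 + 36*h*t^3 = h*(h - 3*t)^2*(h + 4*t)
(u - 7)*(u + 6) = u^2 - u - 42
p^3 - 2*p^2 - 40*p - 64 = (p - 8)*(p + 2)*(p + 4)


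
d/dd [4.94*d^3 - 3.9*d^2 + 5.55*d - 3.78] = 14.82*d^2 - 7.8*d + 5.55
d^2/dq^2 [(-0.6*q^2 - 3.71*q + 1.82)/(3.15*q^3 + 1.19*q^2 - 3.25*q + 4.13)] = (-11.907*q^6 - 220.87485*q^5 + 96.4107899999999*q^4 + 127.325408*q^3 + 500.546172*q^2 - 74.895618*q - 99.505238)/(31.255875*q^9 + 35.423325*q^8 - 83.36223*q^7 + 51.529184*q^6 + 178.89648*q^5 - 198.431646*q^4 + 31.02293*q^3 + 191.762508*q^2 - 166.304775*q + 70.444997)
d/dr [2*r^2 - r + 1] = 4*r - 1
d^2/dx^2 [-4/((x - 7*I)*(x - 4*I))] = 8*(-(x - 7*I)^2 - (x - 7*I)*(x - 4*I) - (x - 4*I)^2)/((x - 7*I)^3*(x - 4*I)^3)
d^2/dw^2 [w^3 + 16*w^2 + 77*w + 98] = 6*w + 32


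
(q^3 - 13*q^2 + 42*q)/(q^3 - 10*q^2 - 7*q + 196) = q*(q - 6)/(q^2 - 3*q - 28)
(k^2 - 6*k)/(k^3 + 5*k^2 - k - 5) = k*(k - 6)/(k^3 + 5*k^2 - k - 5)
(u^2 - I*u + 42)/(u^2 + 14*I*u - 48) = (u - 7*I)/(u + 8*I)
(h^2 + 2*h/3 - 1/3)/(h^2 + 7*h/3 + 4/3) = (3*h - 1)/(3*h + 4)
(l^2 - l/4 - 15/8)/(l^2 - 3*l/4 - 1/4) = (-8*l^2 + 2*l + 15)/(2*(-4*l^2 + 3*l + 1))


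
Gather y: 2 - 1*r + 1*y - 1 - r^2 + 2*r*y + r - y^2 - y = -r^2 + 2*r*y - y^2 + 1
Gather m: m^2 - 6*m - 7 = m^2 - 6*m - 7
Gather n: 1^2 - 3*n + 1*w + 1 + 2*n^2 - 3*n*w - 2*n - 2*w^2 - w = 2*n^2 + n*(-3*w - 5) - 2*w^2 + 2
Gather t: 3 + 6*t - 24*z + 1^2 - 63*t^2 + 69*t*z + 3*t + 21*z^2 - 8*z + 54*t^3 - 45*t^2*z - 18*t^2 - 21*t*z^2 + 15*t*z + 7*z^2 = 54*t^3 + t^2*(-45*z - 81) + t*(-21*z^2 + 84*z + 9) + 28*z^2 - 32*z + 4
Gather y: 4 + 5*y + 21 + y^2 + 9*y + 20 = y^2 + 14*y + 45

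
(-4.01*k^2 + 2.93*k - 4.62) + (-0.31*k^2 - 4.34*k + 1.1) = -4.32*k^2 - 1.41*k - 3.52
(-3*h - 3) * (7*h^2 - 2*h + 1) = -21*h^3 - 15*h^2 + 3*h - 3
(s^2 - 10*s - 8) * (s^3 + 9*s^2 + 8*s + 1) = s^5 - s^4 - 90*s^3 - 151*s^2 - 74*s - 8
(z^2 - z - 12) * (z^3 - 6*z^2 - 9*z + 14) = z^5 - 7*z^4 - 15*z^3 + 95*z^2 + 94*z - 168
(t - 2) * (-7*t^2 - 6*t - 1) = -7*t^3 + 8*t^2 + 11*t + 2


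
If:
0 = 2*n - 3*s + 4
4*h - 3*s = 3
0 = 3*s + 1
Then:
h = 1/2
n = -5/2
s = -1/3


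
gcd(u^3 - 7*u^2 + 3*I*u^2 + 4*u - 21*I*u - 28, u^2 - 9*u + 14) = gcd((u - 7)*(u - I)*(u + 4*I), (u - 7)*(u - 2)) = u - 7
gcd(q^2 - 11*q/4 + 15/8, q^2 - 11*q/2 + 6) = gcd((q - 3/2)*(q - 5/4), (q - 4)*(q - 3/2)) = q - 3/2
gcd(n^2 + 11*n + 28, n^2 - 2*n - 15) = 1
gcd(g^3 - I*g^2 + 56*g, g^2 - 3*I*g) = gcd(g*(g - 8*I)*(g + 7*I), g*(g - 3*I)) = g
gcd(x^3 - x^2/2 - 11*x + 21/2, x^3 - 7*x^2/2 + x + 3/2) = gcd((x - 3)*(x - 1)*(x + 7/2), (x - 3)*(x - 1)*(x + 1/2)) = x^2 - 4*x + 3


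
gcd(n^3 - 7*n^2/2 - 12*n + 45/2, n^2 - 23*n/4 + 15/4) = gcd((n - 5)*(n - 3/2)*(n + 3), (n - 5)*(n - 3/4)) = n - 5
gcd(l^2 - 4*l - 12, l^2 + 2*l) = l + 2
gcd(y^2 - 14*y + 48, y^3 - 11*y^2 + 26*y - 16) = y - 8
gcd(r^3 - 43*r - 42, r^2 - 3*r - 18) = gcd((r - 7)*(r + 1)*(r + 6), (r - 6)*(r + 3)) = 1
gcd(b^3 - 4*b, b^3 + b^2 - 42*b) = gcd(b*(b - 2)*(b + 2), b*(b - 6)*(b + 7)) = b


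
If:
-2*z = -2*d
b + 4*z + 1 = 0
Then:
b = -4*z - 1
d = z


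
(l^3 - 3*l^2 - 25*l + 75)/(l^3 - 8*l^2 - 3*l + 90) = (l^2 + 2*l - 15)/(l^2 - 3*l - 18)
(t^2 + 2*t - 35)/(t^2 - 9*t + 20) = (t + 7)/(t - 4)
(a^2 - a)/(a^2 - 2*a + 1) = a/(a - 1)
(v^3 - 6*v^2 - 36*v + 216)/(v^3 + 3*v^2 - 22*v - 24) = (v^2 - 12*v + 36)/(v^2 - 3*v - 4)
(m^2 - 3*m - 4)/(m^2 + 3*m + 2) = (m - 4)/(m + 2)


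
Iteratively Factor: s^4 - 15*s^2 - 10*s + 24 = (s + 3)*(s^3 - 3*s^2 - 6*s + 8) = (s - 4)*(s + 3)*(s^2 + s - 2) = (s - 4)*(s + 2)*(s + 3)*(s - 1)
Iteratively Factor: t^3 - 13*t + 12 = (t - 1)*(t^2 + t - 12) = (t - 3)*(t - 1)*(t + 4)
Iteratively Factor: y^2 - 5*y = (y - 5)*(y)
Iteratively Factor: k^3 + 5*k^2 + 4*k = (k)*(k^2 + 5*k + 4) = k*(k + 4)*(k + 1)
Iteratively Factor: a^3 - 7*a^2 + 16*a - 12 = (a - 3)*(a^2 - 4*a + 4) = (a - 3)*(a - 2)*(a - 2)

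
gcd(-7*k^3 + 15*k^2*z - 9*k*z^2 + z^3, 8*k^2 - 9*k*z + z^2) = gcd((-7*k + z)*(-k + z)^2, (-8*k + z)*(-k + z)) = -k + z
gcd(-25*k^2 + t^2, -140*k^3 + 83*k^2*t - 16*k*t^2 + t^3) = -5*k + t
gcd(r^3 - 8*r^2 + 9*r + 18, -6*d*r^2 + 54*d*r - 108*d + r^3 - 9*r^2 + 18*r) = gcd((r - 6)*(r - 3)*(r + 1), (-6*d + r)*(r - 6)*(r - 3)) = r^2 - 9*r + 18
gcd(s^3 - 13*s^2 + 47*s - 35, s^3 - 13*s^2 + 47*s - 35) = s^3 - 13*s^2 + 47*s - 35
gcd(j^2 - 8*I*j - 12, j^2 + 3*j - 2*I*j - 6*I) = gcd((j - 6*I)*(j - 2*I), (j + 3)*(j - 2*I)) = j - 2*I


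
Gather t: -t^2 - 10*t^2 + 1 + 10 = 11 - 11*t^2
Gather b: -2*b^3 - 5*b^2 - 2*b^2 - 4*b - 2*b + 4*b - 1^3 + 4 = -2*b^3 - 7*b^2 - 2*b + 3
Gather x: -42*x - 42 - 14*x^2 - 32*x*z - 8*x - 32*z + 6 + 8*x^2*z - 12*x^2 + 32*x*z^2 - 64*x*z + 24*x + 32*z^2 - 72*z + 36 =x^2*(8*z - 26) + x*(32*z^2 - 96*z - 26) + 32*z^2 - 104*z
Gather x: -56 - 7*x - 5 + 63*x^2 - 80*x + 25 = 63*x^2 - 87*x - 36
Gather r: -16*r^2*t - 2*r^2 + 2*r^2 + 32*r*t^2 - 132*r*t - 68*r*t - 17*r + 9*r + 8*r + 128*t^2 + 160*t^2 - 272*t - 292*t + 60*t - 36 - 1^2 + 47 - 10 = -16*r^2*t + r*(32*t^2 - 200*t) + 288*t^2 - 504*t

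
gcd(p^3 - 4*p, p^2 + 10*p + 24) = 1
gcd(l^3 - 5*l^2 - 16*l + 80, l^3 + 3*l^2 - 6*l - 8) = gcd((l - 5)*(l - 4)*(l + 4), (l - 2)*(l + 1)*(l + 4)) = l + 4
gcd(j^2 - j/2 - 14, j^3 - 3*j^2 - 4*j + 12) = 1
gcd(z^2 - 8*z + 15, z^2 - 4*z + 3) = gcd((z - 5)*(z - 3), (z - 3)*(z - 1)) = z - 3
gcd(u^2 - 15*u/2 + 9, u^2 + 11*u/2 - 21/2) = u - 3/2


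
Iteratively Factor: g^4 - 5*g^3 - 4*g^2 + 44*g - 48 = (g - 2)*(g^3 - 3*g^2 - 10*g + 24) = (g - 2)*(g + 3)*(g^2 - 6*g + 8) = (g - 2)^2*(g + 3)*(g - 4)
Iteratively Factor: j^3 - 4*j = (j + 2)*(j^2 - 2*j) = (j - 2)*(j + 2)*(j)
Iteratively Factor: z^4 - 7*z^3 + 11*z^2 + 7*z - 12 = (z - 1)*(z^3 - 6*z^2 + 5*z + 12) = (z - 3)*(z - 1)*(z^2 - 3*z - 4) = (z - 4)*(z - 3)*(z - 1)*(z + 1)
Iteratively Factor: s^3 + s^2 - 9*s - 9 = (s + 3)*(s^2 - 2*s - 3) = (s - 3)*(s + 3)*(s + 1)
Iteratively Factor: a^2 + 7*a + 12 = (a + 3)*(a + 4)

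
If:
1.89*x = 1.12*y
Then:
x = 0.592592592592593*y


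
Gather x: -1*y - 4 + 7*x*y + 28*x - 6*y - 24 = x*(7*y + 28) - 7*y - 28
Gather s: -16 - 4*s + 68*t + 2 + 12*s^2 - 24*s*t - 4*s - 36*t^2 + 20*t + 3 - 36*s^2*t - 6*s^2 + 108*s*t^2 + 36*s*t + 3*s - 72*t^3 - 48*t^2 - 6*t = s^2*(6 - 36*t) + s*(108*t^2 + 12*t - 5) - 72*t^3 - 84*t^2 + 82*t - 11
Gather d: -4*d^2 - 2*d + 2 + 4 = -4*d^2 - 2*d + 6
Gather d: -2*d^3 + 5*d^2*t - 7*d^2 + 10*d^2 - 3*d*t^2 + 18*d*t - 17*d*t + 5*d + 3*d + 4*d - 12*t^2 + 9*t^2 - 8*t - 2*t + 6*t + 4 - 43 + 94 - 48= -2*d^3 + d^2*(5*t + 3) + d*(-3*t^2 + t + 12) - 3*t^2 - 4*t + 7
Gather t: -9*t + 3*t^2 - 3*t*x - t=3*t^2 + t*(-3*x - 10)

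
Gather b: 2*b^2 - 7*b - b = 2*b^2 - 8*b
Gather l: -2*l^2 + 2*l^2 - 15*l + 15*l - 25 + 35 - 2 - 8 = 0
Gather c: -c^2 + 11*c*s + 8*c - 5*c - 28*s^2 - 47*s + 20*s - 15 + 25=-c^2 + c*(11*s + 3) - 28*s^2 - 27*s + 10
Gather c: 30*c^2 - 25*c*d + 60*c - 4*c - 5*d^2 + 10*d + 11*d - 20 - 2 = 30*c^2 + c*(56 - 25*d) - 5*d^2 + 21*d - 22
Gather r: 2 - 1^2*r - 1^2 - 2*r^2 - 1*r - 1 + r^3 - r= r^3 - 2*r^2 - 3*r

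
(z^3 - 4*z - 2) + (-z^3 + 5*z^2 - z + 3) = 5*z^2 - 5*z + 1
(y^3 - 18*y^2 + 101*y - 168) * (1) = y^3 - 18*y^2 + 101*y - 168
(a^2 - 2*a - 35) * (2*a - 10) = 2*a^3 - 14*a^2 - 50*a + 350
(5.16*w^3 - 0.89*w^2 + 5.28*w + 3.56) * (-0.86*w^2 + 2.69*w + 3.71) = -4.4376*w^5 + 14.6458*w^4 + 12.2087*w^3 + 7.8397*w^2 + 29.1652*w + 13.2076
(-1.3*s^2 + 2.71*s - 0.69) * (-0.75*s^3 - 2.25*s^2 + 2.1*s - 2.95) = 0.975*s^5 + 0.892500000000001*s^4 - 8.31*s^3 + 11.0785*s^2 - 9.4435*s + 2.0355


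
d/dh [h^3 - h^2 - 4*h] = 3*h^2 - 2*h - 4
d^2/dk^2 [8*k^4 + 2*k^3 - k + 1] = 12*k*(8*k + 1)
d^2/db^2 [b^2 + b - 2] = 2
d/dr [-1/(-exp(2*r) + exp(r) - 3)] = (1 - 2*exp(r))*exp(r)/(exp(2*r) - exp(r) + 3)^2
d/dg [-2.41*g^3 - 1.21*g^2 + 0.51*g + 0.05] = -7.23*g^2 - 2.42*g + 0.51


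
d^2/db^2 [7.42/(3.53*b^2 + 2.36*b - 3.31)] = (-184.919756*b^2 - 123.629072*b + 7.42*(7.06*b + 2.36)*(14.12*b + 4.72) + 173.395012)/(3.53*b^2 + 2.36*b - 3.31)^3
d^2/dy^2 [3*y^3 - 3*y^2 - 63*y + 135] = 18*y - 6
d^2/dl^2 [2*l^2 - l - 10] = 4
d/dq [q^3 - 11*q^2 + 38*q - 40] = 3*q^2 - 22*q + 38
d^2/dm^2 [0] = 0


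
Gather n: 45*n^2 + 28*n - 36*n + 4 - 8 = 45*n^2 - 8*n - 4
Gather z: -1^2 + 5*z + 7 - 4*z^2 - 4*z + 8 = -4*z^2 + z + 14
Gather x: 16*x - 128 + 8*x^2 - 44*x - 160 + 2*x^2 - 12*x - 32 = 10*x^2 - 40*x - 320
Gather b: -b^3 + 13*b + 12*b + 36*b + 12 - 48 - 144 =-b^3 + 61*b - 180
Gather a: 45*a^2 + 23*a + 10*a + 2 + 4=45*a^2 + 33*a + 6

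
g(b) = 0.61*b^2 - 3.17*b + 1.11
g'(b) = 1.22*b - 3.17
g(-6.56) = 48.16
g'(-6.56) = -11.17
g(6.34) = 5.53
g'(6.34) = 4.56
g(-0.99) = 4.85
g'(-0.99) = -4.38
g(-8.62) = 73.76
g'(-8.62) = -13.69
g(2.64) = -3.01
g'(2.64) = 0.05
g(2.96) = -2.93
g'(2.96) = 0.44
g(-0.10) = 1.43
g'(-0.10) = -3.29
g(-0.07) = 1.33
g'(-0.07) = -3.26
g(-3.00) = 16.11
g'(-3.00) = -6.83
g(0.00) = 1.11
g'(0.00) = -3.17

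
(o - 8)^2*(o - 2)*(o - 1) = o^4 - 19*o^3 + 114*o^2 - 224*o + 128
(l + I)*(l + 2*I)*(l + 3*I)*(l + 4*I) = l^4 + 10*I*l^3 - 35*l^2 - 50*I*l + 24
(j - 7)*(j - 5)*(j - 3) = j^3 - 15*j^2 + 71*j - 105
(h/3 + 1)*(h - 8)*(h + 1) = h^3/3 - 4*h^2/3 - 29*h/3 - 8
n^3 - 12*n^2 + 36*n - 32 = (n - 8)*(n - 2)^2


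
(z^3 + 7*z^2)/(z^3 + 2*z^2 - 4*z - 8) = z^2*(z + 7)/(z^3 + 2*z^2 - 4*z - 8)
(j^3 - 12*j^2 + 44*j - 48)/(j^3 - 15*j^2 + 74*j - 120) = (j - 2)/(j - 5)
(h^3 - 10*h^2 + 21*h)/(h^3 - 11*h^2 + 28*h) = (h - 3)/(h - 4)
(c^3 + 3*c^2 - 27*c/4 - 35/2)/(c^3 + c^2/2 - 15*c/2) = (c^2 + 11*c/2 + 7)/(c*(c + 3))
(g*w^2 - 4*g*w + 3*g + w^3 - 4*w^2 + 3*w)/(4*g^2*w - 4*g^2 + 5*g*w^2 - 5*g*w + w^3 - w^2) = (w - 3)/(4*g + w)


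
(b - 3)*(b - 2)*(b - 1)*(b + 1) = b^4 - 5*b^3 + 5*b^2 + 5*b - 6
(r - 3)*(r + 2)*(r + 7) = r^3 + 6*r^2 - 13*r - 42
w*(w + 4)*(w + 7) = w^3 + 11*w^2 + 28*w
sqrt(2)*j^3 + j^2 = j^2*(sqrt(2)*j + 1)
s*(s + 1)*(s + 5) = s^3 + 6*s^2 + 5*s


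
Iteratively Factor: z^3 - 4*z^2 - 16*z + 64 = (z - 4)*(z^2 - 16) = (z - 4)*(z + 4)*(z - 4)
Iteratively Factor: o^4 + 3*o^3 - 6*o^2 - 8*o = (o + 4)*(o^3 - o^2 - 2*o) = (o - 2)*(o + 4)*(o^2 + o) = (o - 2)*(o + 1)*(o + 4)*(o)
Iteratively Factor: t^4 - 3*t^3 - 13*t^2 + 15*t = (t - 5)*(t^3 + 2*t^2 - 3*t) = (t - 5)*(t + 3)*(t^2 - t) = (t - 5)*(t - 1)*(t + 3)*(t)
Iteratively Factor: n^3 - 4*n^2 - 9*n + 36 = (n - 4)*(n^2 - 9) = (n - 4)*(n + 3)*(n - 3)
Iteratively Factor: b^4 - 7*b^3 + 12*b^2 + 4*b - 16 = (b - 2)*(b^3 - 5*b^2 + 2*b + 8) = (b - 2)*(b + 1)*(b^2 - 6*b + 8) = (b - 2)^2*(b + 1)*(b - 4)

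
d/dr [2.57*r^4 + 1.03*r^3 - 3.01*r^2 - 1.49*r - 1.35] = 10.28*r^3 + 3.09*r^2 - 6.02*r - 1.49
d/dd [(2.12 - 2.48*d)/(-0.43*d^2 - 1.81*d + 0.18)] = (-1.0664*d^2 + 1.8232*d + 3.3908)/(0.1849*d^4 + 1.5566*d^3 + 3.1213*d^2 - 0.6516*d + 0.0324)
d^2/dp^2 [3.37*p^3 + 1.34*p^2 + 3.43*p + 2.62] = 20.22*p + 2.68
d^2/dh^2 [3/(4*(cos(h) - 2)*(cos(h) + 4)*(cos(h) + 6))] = 3*(-288*(1 - cos(h)^2)^2 + 12*sin(h)^6 + 3*cos(h)^6 - 88*cos(h)^5 - 400*cos(h)^3 - 1684*cos(h)^2 + 288*cos(h) + 1076)/(4*(cos(h) - 2)^3*(cos(h) + 4)^3*(cos(h) + 6)^3)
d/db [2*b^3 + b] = 6*b^2 + 1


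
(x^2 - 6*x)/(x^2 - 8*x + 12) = x/(x - 2)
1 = 1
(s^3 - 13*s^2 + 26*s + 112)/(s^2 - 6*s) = (s^3 - 13*s^2 + 26*s + 112)/(s*(s - 6))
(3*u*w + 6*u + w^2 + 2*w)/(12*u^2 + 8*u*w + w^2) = (3*u*w + 6*u + w^2 + 2*w)/(12*u^2 + 8*u*w + w^2)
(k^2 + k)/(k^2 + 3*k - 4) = k*(k + 1)/(k^2 + 3*k - 4)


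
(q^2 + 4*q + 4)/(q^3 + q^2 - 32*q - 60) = (q + 2)/(q^2 - q - 30)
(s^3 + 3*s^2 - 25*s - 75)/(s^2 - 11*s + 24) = (s^3 + 3*s^2 - 25*s - 75)/(s^2 - 11*s + 24)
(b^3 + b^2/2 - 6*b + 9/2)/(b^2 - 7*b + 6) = (2*b^2 + 3*b - 9)/(2*(b - 6))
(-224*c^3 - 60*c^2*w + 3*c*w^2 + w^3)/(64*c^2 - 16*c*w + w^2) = (28*c^2 + 11*c*w + w^2)/(-8*c + w)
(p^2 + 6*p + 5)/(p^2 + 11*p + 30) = (p + 1)/(p + 6)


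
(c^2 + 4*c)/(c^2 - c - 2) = c*(c + 4)/(c^2 - c - 2)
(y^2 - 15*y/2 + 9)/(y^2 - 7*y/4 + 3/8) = 4*(y - 6)/(4*y - 1)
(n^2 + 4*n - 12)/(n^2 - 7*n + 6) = (n^2 + 4*n - 12)/(n^2 - 7*n + 6)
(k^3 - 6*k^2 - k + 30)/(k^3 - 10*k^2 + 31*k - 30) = (k + 2)/(k - 2)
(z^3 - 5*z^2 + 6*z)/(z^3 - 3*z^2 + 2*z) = (z - 3)/(z - 1)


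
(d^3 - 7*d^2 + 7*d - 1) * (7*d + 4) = 7*d^4 - 45*d^3 + 21*d^2 + 21*d - 4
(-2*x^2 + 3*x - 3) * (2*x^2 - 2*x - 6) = -4*x^4 + 10*x^3 - 12*x + 18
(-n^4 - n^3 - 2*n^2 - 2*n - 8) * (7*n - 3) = -7*n^5 - 4*n^4 - 11*n^3 - 8*n^2 - 50*n + 24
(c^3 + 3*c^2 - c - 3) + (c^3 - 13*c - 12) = 2*c^3 + 3*c^2 - 14*c - 15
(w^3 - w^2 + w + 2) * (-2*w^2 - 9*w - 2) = -2*w^5 - 7*w^4 + 5*w^3 - 11*w^2 - 20*w - 4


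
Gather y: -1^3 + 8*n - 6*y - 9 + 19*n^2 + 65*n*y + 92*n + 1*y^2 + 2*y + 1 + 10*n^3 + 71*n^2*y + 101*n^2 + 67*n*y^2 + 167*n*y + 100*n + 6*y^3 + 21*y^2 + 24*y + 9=10*n^3 + 120*n^2 + 200*n + 6*y^3 + y^2*(67*n + 22) + y*(71*n^2 + 232*n + 20)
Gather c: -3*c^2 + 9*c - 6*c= -3*c^2 + 3*c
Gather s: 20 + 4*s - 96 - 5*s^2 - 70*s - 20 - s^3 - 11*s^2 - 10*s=-s^3 - 16*s^2 - 76*s - 96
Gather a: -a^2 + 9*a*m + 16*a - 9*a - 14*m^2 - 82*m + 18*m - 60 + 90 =-a^2 + a*(9*m + 7) - 14*m^2 - 64*m + 30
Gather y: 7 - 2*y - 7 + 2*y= 0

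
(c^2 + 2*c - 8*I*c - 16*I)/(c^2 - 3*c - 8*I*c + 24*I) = (c + 2)/(c - 3)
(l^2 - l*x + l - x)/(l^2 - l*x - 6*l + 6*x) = (l + 1)/(l - 6)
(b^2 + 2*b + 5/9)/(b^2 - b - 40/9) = (3*b + 1)/(3*b - 8)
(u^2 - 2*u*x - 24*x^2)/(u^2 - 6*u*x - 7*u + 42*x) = (u + 4*x)/(u - 7)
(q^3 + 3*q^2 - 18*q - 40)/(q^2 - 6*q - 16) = (q^2 + q - 20)/(q - 8)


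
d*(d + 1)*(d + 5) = d^3 + 6*d^2 + 5*d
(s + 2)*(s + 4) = s^2 + 6*s + 8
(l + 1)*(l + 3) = l^2 + 4*l + 3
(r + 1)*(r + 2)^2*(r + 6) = r^4 + 11*r^3 + 38*r^2 + 52*r + 24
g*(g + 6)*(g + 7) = g^3 + 13*g^2 + 42*g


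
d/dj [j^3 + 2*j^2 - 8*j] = 3*j^2 + 4*j - 8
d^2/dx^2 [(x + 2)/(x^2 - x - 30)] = 2*((-3*x - 1)*(-x^2 + x + 30) - (x + 2)*(2*x - 1)^2)/(-x^2 + x + 30)^3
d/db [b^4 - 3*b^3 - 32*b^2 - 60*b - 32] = 4*b^3 - 9*b^2 - 64*b - 60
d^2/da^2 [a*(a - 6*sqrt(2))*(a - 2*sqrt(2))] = 6*a - 16*sqrt(2)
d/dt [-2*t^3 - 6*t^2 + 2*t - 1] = -6*t^2 - 12*t + 2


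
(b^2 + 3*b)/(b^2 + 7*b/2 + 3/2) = 2*b/(2*b + 1)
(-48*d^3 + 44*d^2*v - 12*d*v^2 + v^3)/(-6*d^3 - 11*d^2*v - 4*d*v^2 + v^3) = (8*d^2 - 6*d*v + v^2)/(d^2 + 2*d*v + v^2)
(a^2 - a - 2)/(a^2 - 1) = (a - 2)/(a - 1)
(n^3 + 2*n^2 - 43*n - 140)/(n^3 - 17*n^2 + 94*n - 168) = (n^2 + 9*n + 20)/(n^2 - 10*n + 24)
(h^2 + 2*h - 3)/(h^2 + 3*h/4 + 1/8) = 8*(h^2 + 2*h - 3)/(8*h^2 + 6*h + 1)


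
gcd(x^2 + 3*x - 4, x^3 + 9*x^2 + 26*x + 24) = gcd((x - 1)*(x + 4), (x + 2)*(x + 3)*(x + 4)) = x + 4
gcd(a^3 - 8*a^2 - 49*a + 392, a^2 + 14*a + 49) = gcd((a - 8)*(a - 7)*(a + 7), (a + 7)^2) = a + 7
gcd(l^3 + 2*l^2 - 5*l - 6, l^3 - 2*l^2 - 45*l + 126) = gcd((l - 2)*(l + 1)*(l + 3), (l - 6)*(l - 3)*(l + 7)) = 1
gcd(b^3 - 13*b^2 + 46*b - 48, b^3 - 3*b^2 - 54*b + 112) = b^2 - 10*b + 16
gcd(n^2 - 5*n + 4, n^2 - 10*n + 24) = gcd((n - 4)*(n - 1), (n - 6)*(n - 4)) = n - 4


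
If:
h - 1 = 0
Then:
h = 1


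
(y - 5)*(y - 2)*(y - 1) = y^3 - 8*y^2 + 17*y - 10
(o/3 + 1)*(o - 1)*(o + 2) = o^3/3 + 4*o^2/3 + o/3 - 2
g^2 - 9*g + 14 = (g - 7)*(g - 2)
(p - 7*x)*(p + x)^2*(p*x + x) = p^4*x - 5*p^3*x^2 + p^3*x - 13*p^2*x^3 - 5*p^2*x^2 - 7*p*x^4 - 13*p*x^3 - 7*x^4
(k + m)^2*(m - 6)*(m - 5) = k^2*m^2 - 11*k^2*m + 30*k^2 + 2*k*m^3 - 22*k*m^2 + 60*k*m + m^4 - 11*m^3 + 30*m^2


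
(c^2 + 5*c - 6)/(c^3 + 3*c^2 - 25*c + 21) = (c + 6)/(c^2 + 4*c - 21)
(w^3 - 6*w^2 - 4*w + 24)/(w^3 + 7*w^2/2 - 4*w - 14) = 2*(w - 6)/(2*w + 7)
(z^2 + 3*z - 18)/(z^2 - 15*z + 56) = (z^2 + 3*z - 18)/(z^2 - 15*z + 56)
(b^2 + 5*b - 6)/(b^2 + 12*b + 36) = (b - 1)/(b + 6)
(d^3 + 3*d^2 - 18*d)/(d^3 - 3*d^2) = (d + 6)/d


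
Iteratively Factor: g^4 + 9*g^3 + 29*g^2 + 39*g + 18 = (g + 1)*(g^3 + 8*g^2 + 21*g + 18) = (g + 1)*(g + 3)*(g^2 + 5*g + 6) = (g + 1)*(g + 3)^2*(g + 2)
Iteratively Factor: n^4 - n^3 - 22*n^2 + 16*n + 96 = (n - 4)*(n^3 + 3*n^2 - 10*n - 24) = (n - 4)*(n + 4)*(n^2 - n - 6) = (n - 4)*(n + 2)*(n + 4)*(n - 3)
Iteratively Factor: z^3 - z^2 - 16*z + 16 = (z + 4)*(z^2 - 5*z + 4) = (z - 1)*(z + 4)*(z - 4)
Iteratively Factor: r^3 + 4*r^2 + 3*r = (r)*(r^2 + 4*r + 3) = r*(r + 1)*(r + 3)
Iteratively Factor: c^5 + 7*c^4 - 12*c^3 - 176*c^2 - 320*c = (c)*(c^4 + 7*c^3 - 12*c^2 - 176*c - 320) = c*(c - 5)*(c^3 + 12*c^2 + 48*c + 64) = c*(c - 5)*(c + 4)*(c^2 + 8*c + 16) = c*(c - 5)*(c + 4)^2*(c + 4)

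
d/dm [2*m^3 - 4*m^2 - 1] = 2*m*(3*m - 4)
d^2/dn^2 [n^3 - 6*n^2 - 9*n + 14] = 6*n - 12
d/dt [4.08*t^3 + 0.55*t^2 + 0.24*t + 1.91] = 12.24*t^2 + 1.1*t + 0.24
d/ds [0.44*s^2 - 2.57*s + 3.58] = 0.88*s - 2.57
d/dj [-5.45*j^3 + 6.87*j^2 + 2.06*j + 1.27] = -16.35*j^2 + 13.74*j + 2.06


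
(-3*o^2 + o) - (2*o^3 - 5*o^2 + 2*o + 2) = -2*o^3 + 2*o^2 - o - 2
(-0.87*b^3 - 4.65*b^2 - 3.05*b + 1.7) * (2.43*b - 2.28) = -2.1141*b^4 - 9.3159*b^3 + 3.1905*b^2 + 11.085*b - 3.876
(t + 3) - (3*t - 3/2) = 9/2 - 2*t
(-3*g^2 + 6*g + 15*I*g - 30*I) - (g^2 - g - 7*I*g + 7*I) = -4*g^2 + 7*g + 22*I*g - 37*I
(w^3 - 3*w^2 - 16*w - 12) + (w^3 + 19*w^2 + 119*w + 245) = 2*w^3 + 16*w^2 + 103*w + 233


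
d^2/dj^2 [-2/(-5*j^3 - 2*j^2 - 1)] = 4*(j^2*(15*j + 4)^2 - (15*j + 2)*(5*j^3 + 2*j^2 + 1))/(5*j^3 + 2*j^2 + 1)^3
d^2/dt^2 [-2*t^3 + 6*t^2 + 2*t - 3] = 12 - 12*t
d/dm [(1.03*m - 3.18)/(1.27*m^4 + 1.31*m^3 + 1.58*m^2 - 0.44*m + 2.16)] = (-3.9243*m^4 + 13.4558*m^3 + 10.87*m^2 + 10.0488*m + 0.8256)/(1.6129*m^8 + 3.3274*m^7 + 5.7293*m^6 + 3.022*m^5 + 6.83*m^4 + 4.2688*m^3 + 7.0192*m^2 - 1.9008*m + 4.6656)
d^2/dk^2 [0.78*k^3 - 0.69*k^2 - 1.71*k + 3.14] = 4.68*k - 1.38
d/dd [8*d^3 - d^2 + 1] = 2*d*(12*d - 1)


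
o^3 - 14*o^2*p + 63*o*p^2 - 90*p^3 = (o - 6*p)*(o - 5*p)*(o - 3*p)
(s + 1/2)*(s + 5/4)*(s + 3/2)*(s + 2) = s^4 + 21*s^3/4 + 39*s^2/4 + 119*s/16 + 15/8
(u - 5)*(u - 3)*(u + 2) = u^3 - 6*u^2 - u + 30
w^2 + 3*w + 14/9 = (w + 2/3)*(w + 7/3)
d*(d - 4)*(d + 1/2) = d^3 - 7*d^2/2 - 2*d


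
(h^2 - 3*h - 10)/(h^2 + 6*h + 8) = (h - 5)/(h + 4)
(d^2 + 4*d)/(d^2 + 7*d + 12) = d/(d + 3)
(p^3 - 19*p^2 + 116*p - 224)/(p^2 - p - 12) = (p^2 - 15*p + 56)/(p + 3)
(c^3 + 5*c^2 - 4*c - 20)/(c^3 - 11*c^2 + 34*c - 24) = (c^3 + 5*c^2 - 4*c - 20)/(c^3 - 11*c^2 + 34*c - 24)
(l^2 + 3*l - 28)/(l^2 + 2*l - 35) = (l - 4)/(l - 5)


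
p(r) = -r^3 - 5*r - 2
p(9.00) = -776.00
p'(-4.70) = -71.27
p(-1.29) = 6.60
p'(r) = -3*r^2 - 5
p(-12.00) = 1786.00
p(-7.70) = 493.03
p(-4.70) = 125.32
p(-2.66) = 30.12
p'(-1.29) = -9.99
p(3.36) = -56.73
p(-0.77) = 2.31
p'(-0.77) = -6.78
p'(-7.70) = -182.87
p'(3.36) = -38.87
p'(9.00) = -248.00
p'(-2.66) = -26.23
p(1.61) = -14.22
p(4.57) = -120.29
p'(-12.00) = -437.00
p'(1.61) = -12.78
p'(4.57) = -67.65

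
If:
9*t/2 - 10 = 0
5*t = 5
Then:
No Solution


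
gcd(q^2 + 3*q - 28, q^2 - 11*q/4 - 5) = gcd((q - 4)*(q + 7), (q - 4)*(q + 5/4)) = q - 4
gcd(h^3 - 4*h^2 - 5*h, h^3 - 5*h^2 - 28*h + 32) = 1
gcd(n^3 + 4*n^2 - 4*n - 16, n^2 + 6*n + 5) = 1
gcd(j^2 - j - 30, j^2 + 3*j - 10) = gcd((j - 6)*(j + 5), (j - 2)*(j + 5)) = j + 5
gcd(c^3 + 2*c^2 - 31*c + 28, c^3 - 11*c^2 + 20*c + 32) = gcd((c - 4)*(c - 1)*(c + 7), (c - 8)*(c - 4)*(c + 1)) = c - 4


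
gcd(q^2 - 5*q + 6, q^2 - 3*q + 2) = q - 2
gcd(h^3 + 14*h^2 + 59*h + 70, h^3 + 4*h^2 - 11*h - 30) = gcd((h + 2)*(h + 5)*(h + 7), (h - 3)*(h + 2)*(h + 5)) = h^2 + 7*h + 10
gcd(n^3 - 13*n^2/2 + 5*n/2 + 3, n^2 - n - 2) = 1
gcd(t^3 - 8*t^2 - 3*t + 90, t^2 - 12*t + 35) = t - 5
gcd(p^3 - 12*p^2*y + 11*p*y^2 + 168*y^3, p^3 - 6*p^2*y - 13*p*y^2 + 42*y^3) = -p^2 + 4*p*y + 21*y^2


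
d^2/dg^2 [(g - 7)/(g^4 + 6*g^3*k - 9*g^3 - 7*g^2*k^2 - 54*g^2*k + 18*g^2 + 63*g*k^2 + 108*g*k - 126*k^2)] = 2*((g - 7)*(4*g^3 + 18*g^2*k - 27*g^2 - 14*g*k^2 - 108*g*k + 36*g + 63*k^2 + 108*k)^2 + (-4*g^3 - 18*g^2*k + 27*g^2 + 14*g*k^2 + 108*g*k - 36*g - 63*k^2 - 108*k - (g - 7)*(6*g^2 + 18*g*k - 27*g - 7*k^2 - 54*k + 18))*(g^4 + 6*g^3*k - 9*g^3 - 7*g^2*k^2 - 54*g^2*k + 18*g^2 + 63*g*k^2 + 108*g*k - 126*k^2))/(g^4 + 6*g^3*k - 9*g^3 - 7*g^2*k^2 - 54*g^2*k + 18*g^2 + 63*g*k^2 + 108*g*k - 126*k^2)^3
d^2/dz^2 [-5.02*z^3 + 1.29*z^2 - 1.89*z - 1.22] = 2.58 - 30.12*z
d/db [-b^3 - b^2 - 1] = b*(-3*b - 2)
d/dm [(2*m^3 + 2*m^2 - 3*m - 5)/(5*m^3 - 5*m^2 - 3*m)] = (-20*m^4 + 18*m^3 + 54*m^2 - 50*m - 15)/(m^2*(25*m^4 - 50*m^3 - 5*m^2 + 30*m + 9))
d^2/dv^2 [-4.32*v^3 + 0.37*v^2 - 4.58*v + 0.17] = 0.74 - 25.92*v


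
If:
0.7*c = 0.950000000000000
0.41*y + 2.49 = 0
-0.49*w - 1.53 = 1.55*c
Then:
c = 1.36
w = -7.42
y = -6.07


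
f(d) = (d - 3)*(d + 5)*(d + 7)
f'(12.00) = 647.00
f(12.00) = 2907.00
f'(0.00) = -1.00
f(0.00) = -105.00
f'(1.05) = 21.21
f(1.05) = -94.97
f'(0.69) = 12.85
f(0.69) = -101.08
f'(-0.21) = -4.65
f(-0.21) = -104.40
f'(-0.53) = -9.70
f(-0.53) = -102.09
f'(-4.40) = -22.12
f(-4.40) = -11.54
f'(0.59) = 10.66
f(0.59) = -102.25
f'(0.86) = 16.70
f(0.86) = -98.57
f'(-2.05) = -25.29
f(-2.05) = -73.74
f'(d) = (d - 3)*(d + 5) + (d - 3)*(d + 7) + (d + 5)*(d + 7) = 3*d^2 + 18*d - 1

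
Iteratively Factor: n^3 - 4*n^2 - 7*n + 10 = (n - 1)*(n^2 - 3*n - 10) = (n - 1)*(n + 2)*(n - 5)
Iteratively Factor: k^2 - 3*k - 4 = (k - 4)*(k + 1)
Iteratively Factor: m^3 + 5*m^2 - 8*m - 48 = (m - 3)*(m^2 + 8*m + 16) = (m - 3)*(m + 4)*(m + 4)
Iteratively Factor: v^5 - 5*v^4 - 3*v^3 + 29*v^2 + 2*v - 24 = (v - 3)*(v^4 - 2*v^3 - 9*v^2 + 2*v + 8) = (v - 3)*(v - 1)*(v^3 - v^2 - 10*v - 8) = (v - 3)*(v - 1)*(v + 1)*(v^2 - 2*v - 8) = (v - 4)*(v - 3)*(v - 1)*(v + 1)*(v + 2)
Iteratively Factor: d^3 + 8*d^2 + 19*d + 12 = (d + 1)*(d^2 + 7*d + 12) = (d + 1)*(d + 3)*(d + 4)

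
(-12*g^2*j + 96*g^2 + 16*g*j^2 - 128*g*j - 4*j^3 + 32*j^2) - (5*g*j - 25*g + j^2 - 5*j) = -12*g^2*j + 96*g^2 + 16*g*j^2 - 133*g*j + 25*g - 4*j^3 + 31*j^2 + 5*j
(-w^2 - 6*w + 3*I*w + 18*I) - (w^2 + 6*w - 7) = -2*w^2 - 12*w + 3*I*w + 7 + 18*I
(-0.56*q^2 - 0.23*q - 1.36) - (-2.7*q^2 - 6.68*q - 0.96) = 2.14*q^2 + 6.45*q - 0.4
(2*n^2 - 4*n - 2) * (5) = 10*n^2 - 20*n - 10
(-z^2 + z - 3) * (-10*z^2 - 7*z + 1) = 10*z^4 - 3*z^3 + 22*z^2 + 22*z - 3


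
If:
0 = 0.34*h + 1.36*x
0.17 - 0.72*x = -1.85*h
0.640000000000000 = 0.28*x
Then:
No Solution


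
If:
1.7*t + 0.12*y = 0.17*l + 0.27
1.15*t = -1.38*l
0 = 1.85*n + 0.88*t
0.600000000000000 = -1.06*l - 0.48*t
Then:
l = -1.24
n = -0.71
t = 1.49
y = -20.58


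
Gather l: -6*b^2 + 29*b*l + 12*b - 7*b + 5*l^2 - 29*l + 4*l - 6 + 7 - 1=-6*b^2 + 5*b + 5*l^2 + l*(29*b - 25)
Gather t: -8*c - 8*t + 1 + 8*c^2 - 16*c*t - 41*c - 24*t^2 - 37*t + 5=8*c^2 - 49*c - 24*t^2 + t*(-16*c - 45) + 6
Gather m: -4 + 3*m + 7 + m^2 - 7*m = m^2 - 4*m + 3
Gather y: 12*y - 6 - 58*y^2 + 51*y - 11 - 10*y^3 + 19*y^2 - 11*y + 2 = -10*y^3 - 39*y^2 + 52*y - 15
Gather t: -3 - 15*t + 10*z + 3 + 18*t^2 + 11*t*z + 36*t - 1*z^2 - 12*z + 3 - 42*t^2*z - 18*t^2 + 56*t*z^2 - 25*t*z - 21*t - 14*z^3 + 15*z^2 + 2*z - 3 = -42*t^2*z + t*(56*z^2 - 14*z) - 14*z^3 + 14*z^2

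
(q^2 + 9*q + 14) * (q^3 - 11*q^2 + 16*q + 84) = q^5 - 2*q^4 - 69*q^3 + 74*q^2 + 980*q + 1176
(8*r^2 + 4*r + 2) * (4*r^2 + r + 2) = 32*r^4 + 24*r^3 + 28*r^2 + 10*r + 4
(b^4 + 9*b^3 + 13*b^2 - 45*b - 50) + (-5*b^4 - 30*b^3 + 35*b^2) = -4*b^4 - 21*b^3 + 48*b^2 - 45*b - 50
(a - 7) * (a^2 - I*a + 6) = a^3 - 7*a^2 - I*a^2 + 6*a + 7*I*a - 42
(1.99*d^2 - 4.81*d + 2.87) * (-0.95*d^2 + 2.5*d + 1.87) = -1.8905*d^4 + 9.5445*d^3 - 11.0302*d^2 - 1.8197*d + 5.3669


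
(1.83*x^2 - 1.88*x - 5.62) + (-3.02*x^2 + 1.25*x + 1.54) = -1.19*x^2 - 0.63*x - 4.08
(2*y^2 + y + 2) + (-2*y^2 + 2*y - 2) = 3*y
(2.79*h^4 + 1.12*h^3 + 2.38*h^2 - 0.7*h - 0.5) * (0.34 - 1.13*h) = -3.1527*h^5 - 0.317*h^4 - 2.3086*h^3 + 1.6002*h^2 + 0.327*h - 0.17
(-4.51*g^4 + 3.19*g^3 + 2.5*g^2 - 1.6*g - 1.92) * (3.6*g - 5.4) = -16.236*g^5 + 35.838*g^4 - 8.226*g^3 - 19.26*g^2 + 1.728*g + 10.368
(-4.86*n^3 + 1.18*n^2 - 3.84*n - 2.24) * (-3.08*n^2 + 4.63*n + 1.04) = 14.9688*n^5 - 26.1362*n^4 + 12.2362*n^3 - 9.6528*n^2 - 14.3648*n - 2.3296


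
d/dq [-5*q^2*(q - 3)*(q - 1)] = 10*q*(-2*q^2 + 6*q - 3)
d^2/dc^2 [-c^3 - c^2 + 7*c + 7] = -6*c - 2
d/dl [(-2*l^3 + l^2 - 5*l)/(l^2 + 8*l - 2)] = (-2*l^4 - 32*l^3 + 25*l^2 - 4*l + 10)/(l^4 + 16*l^3 + 60*l^2 - 32*l + 4)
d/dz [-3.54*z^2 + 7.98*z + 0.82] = 7.98 - 7.08*z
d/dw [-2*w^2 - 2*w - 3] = -4*w - 2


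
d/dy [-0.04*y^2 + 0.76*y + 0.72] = 0.76 - 0.08*y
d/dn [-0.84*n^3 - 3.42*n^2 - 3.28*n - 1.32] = -2.52*n^2 - 6.84*n - 3.28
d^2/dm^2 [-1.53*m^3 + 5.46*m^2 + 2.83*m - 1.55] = 10.92 - 9.18*m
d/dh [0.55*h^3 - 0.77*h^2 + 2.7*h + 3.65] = 1.65*h^2 - 1.54*h + 2.7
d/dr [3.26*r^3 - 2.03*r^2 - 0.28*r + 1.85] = 9.78*r^2 - 4.06*r - 0.28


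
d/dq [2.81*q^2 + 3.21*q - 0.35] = 5.62*q + 3.21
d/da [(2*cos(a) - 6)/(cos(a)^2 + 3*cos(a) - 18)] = 2*sin(a)/(cos(a) + 6)^2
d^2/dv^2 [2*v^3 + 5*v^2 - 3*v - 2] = 12*v + 10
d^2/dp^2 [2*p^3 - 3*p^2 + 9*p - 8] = 12*p - 6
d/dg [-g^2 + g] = 1 - 2*g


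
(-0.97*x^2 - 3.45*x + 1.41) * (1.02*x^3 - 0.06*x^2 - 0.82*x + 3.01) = -0.9894*x^5 - 3.4608*x^4 + 2.4406*x^3 - 0.1753*x^2 - 11.5407*x + 4.2441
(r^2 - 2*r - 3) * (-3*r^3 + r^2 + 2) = -3*r^5 + 7*r^4 + 7*r^3 - r^2 - 4*r - 6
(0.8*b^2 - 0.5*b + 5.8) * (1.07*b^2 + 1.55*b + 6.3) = 0.856*b^4 + 0.705*b^3 + 10.471*b^2 + 5.84*b + 36.54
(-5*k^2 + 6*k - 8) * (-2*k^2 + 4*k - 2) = 10*k^4 - 32*k^3 + 50*k^2 - 44*k + 16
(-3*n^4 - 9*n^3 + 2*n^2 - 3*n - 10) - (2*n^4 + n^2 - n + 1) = -5*n^4 - 9*n^3 + n^2 - 2*n - 11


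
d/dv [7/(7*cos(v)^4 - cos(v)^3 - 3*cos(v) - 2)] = 7*(28*cos(v)^3 - 3*cos(v)^2 - 3)*sin(v)/(-7*cos(v)^4 + cos(v)^3 + 3*cos(v) + 2)^2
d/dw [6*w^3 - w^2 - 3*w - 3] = 18*w^2 - 2*w - 3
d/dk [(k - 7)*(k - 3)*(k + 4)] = 3*k^2 - 12*k - 19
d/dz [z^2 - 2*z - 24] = 2*z - 2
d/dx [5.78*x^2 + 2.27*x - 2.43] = 11.56*x + 2.27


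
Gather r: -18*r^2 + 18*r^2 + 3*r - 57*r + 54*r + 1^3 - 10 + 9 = 0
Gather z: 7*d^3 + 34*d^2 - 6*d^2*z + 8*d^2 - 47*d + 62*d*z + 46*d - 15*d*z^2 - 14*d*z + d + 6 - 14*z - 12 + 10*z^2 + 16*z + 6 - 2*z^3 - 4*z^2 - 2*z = 7*d^3 + 42*d^2 - 2*z^3 + z^2*(6 - 15*d) + z*(-6*d^2 + 48*d)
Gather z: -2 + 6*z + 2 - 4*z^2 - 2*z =-4*z^2 + 4*z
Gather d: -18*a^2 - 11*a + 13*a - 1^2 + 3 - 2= -18*a^2 + 2*a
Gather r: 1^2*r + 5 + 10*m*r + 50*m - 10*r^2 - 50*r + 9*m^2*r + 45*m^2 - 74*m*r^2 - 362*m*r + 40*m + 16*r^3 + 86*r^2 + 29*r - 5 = 45*m^2 + 90*m + 16*r^3 + r^2*(76 - 74*m) + r*(9*m^2 - 352*m - 20)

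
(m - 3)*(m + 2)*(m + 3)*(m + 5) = m^4 + 7*m^3 + m^2 - 63*m - 90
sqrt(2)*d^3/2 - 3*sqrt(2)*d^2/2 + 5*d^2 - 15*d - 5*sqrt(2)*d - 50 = (d - 5)*(d + 5*sqrt(2))*(sqrt(2)*d/2 + sqrt(2))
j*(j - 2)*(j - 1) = j^3 - 3*j^2 + 2*j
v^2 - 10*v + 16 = (v - 8)*(v - 2)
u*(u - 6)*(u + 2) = u^3 - 4*u^2 - 12*u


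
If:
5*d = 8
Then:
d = 8/5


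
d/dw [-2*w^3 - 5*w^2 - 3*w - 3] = -6*w^2 - 10*w - 3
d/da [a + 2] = 1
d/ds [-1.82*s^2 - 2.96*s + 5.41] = -3.64*s - 2.96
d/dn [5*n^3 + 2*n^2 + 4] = n*(15*n + 4)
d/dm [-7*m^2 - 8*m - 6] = -14*m - 8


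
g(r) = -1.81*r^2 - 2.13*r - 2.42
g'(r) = -3.62*r - 2.13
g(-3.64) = -18.65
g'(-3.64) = 11.05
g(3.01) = -25.23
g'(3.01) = -13.03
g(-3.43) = -16.41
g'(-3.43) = 10.29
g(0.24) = -3.04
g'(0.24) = -3.00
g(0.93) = -5.97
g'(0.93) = -5.50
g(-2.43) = -7.93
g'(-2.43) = 6.67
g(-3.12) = -13.39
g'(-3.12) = 9.16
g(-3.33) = -15.40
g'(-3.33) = 9.92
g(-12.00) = -237.50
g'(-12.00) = 41.31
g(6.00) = -80.36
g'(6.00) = -23.85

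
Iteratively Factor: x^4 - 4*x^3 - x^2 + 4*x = (x - 4)*(x^3 - x) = (x - 4)*(x - 1)*(x^2 + x) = x*(x - 4)*(x - 1)*(x + 1)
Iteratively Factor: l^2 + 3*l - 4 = (l + 4)*(l - 1)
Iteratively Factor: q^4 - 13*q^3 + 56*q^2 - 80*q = (q - 4)*(q^3 - 9*q^2 + 20*q) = q*(q - 4)*(q^2 - 9*q + 20) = q*(q - 5)*(q - 4)*(q - 4)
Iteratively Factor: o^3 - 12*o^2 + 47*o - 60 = (o - 5)*(o^2 - 7*o + 12) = (o - 5)*(o - 3)*(o - 4)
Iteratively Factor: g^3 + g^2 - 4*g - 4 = (g - 2)*(g^2 + 3*g + 2) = (g - 2)*(g + 2)*(g + 1)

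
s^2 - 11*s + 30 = (s - 6)*(s - 5)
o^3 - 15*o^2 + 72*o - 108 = (o - 6)^2*(o - 3)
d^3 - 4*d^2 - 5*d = d*(d - 5)*(d + 1)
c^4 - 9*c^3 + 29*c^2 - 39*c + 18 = (c - 3)^2*(c - 2)*(c - 1)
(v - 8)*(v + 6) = v^2 - 2*v - 48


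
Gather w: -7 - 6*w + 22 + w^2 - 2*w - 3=w^2 - 8*w + 12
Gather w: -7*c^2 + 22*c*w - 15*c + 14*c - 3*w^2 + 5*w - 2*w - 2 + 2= -7*c^2 - c - 3*w^2 + w*(22*c + 3)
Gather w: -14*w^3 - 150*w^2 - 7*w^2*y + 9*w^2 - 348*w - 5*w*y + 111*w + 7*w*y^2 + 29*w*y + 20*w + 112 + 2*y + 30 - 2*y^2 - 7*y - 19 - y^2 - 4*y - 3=-14*w^3 + w^2*(-7*y - 141) + w*(7*y^2 + 24*y - 217) - 3*y^2 - 9*y + 120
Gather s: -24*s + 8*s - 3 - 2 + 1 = -16*s - 4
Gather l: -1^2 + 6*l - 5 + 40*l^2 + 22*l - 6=40*l^2 + 28*l - 12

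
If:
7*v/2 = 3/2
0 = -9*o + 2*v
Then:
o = 2/21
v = 3/7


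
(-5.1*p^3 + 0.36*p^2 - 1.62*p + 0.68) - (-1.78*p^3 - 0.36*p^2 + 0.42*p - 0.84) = -3.32*p^3 + 0.72*p^2 - 2.04*p + 1.52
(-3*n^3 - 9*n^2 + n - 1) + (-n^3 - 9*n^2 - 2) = -4*n^3 - 18*n^2 + n - 3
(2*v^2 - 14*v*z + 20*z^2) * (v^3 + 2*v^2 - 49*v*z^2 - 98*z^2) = 2*v^5 - 14*v^4*z + 4*v^4 - 78*v^3*z^2 - 28*v^3*z + 686*v^2*z^3 - 156*v^2*z^2 - 980*v*z^4 + 1372*v*z^3 - 1960*z^4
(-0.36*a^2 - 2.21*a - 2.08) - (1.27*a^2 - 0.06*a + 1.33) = -1.63*a^2 - 2.15*a - 3.41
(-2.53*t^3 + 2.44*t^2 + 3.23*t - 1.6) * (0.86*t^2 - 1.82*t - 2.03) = -2.1758*t^5 + 6.703*t^4 + 3.4729*t^3 - 12.2078*t^2 - 3.6449*t + 3.248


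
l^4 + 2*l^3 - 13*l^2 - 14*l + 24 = (l - 3)*(l - 1)*(l + 2)*(l + 4)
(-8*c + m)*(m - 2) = -8*c*m + 16*c + m^2 - 2*m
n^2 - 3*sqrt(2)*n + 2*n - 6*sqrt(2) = (n + 2)*(n - 3*sqrt(2))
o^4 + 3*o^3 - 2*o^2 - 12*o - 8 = (o - 2)*(o + 1)*(o + 2)^2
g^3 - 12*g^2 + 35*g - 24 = (g - 8)*(g - 3)*(g - 1)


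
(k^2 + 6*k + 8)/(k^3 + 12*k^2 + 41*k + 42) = (k + 4)/(k^2 + 10*k + 21)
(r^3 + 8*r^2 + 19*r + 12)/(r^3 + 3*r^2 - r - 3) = (r + 4)/(r - 1)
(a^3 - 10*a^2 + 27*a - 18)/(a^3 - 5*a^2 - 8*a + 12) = (a - 3)/(a + 2)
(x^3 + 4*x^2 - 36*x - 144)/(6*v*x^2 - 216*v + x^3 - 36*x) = (x + 4)/(6*v + x)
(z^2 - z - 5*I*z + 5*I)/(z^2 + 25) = (z - 1)/(z + 5*I)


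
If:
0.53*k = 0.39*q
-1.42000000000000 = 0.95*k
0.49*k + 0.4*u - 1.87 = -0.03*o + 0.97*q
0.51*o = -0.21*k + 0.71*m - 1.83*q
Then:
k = -1.49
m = 9.45588945277604 - 9.57746478873239*u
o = 21.0683760683761 - 13.3333333333333*u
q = -2.03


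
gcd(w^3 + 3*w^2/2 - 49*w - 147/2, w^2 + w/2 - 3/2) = w + 3/2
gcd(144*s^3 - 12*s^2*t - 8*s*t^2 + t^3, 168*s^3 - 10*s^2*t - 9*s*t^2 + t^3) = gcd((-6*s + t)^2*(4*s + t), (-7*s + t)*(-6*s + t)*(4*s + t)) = 24*s^2 + 2*s*t - t^2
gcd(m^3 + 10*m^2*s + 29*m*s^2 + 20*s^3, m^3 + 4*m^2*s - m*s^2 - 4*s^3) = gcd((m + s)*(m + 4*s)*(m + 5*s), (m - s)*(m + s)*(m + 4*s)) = m^2 + 5*m*s + 4*s^2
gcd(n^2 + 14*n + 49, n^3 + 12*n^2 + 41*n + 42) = n + 7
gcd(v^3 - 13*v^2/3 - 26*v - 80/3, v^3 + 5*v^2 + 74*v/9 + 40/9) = v^2 + 11*v/3 + 10/3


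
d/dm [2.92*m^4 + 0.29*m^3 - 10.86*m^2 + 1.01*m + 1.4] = 11.68*m^3 + 0.87*m^2 - 21.72*m + 1.01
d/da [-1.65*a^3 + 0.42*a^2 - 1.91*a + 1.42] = -4.95*a^2 + 0.84*a - 1.91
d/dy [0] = 0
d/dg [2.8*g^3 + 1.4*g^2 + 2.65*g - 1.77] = 8.4*g^2 + 2.8*g + 2.65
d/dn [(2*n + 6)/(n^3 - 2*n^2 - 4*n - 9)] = 2*(-2*n^3 - 7*n^2 + 12*n + 3)/(n^6 - 4*n^5 - 4*n^4 - 2*n^3 + 52*n^2 + 72*n + 81)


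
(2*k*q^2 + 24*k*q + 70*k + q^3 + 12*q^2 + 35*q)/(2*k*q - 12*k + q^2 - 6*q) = (q^2 + 12*q + 35)/(q - 6)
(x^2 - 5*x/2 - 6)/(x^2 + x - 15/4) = 2*(2*x^2 - 5*x - 12)/(4*x^2 + 4*x - 15)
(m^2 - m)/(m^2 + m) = (m - 1)/(m + 1)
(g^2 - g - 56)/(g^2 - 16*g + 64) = (g + 7)/(g - 8)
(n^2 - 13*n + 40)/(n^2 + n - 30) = (n - 8)/(n + 6)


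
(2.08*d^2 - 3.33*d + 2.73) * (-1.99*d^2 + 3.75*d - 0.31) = -4.1392*d^4 + 14.4267*d^3 - 18.565*d^2 + 11.2698*d - 0.8463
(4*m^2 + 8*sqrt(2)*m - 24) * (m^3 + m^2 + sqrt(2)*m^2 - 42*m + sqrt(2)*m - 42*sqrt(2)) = 4*m^5 + 4*m^4 + 12*sqrt(2)*m^4 - 176*m^3 + 12*sqrt(2)*m^3 - 528*sqrt(2)*m^2 - 8*m^2 - 24*sqrt(2)*m + 336*m + 1008*sqrt(2)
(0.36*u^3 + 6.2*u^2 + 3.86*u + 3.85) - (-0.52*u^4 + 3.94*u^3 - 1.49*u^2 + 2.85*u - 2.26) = 0.52*u^4 - 3.58*u^3 + 7.69*u^2 + 1.01*u + 6.11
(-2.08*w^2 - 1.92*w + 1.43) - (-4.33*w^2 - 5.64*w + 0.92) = 2.25*w^2 + 3.72*w + 0.51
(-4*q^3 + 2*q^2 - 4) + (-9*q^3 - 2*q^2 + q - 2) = -13*q^3 + q - 6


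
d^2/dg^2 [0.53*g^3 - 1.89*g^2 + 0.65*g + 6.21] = 3.18*g - 3.78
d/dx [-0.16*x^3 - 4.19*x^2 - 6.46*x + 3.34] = -0.48*x^2 - 8.38*x - 6.46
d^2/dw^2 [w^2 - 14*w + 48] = 2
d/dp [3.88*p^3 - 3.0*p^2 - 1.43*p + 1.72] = 11.64*p^2 - 6.0*p - 1.43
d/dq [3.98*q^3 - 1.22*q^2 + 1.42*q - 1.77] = 11.94*q^2 - 2.44*q + 1.42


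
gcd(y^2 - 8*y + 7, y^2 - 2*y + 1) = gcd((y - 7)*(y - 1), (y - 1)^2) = y - 1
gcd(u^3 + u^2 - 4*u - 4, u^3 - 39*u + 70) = u - 2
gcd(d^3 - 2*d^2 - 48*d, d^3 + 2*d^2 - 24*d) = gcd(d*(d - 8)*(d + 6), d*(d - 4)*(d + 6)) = d^2 + 6*d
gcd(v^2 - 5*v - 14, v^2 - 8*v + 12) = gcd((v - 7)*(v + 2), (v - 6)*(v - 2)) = 1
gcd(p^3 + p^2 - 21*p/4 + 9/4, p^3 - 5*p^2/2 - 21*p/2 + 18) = p^2 + 3*p/2 - 9/2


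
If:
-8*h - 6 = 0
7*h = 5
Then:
No Solution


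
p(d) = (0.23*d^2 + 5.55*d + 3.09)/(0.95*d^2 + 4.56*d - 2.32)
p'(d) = (-1.9*d - 4.56)*(0.23*d^2 + 5.55*d + 3.09)/(0.95*d^2 + 4.56*d - 2.32)^2 + (0.46*d + 5.55)/(0.95*d^2 + 4.56*d - 2.32)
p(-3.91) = 2.68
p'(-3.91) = -2.04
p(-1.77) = 0.81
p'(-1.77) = -0.51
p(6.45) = 0.73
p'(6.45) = -0.06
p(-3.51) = 2.05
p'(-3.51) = -1.25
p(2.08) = 1.39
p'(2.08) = -0.47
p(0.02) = -1.44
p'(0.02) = -5.46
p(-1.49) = 0.67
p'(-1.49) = -0.53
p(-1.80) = 0.83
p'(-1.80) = -0.51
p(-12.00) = -0.38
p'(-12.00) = -0.09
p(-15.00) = -0.20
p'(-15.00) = -0.04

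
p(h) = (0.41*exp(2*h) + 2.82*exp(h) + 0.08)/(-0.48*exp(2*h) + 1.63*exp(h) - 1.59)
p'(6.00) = 0.02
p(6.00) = -0.88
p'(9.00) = 0.00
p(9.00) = -0.86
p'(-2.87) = -0.12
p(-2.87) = -0.16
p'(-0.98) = -1.64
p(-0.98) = -1.14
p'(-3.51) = -0.06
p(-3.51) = -0.11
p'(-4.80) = -0.02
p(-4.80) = -0.07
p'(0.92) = 46.36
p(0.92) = -18.65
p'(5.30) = 0.05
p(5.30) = -0.90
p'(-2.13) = -0.29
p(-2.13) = -0.30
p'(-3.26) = -0.08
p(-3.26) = -0.12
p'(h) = (0.82*exp(2*h) + 2.82*exp(h))/(-0.48*exp(2*h) + 1.63*exp(h) - 1.59) + (0.96*exp(2*h) - 1.63*exp(h))*(0.41*exp(2*h) + 2.82*exp(h) + 0.08)/(-0.48*exp(2*h) + 1.63*exp(h) - 1.59)^2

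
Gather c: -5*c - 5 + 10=5 - 5*c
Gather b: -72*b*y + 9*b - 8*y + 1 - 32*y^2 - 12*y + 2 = b*(9 - 72*y) - 32*y^2 - 20*y + 3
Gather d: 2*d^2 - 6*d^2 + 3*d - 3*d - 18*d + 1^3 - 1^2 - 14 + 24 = -4*d^2 - 18*d + 10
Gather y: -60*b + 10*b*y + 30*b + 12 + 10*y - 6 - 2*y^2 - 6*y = -30*b - 2*y^2 + y*(10*b + 4) + 6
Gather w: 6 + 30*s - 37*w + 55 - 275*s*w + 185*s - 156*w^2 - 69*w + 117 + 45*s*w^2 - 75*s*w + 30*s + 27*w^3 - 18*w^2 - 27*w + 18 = 245*s + 27*w^3 + w^2*(45*s - 174) + w*(-350*s - 133) + 196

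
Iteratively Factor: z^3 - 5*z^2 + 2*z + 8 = (z - 2)*(z^2 - 3*z - 4) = (z - 4)*(z - 2)*(z + 1)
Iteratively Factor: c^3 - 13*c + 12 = (c - 1)*(c^2 + c - 12) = (c - 1)*(c + 4)*(c - 3)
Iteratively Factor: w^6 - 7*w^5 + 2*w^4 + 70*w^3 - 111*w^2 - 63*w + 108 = (w - 3)*(w^5 - 4*w^4 - 10*w^3 + 40*w^2 + 9*w - 36) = (w - 4)*(w - 3)*(w^4 - 10*w^2 + 9) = (w - 4)*(w - 3)*(w + 3)*(w^3 - 3*w^2 - w + 3) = (w - 4)*(w - 3)^2*(w + 3)*(w^2 - 1) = (w - 4)*(w - 3)^2*(w - 1)*(w + 3)*(w + 1)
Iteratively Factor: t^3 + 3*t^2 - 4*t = (t - 1)*(t^2 + 4*t) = t*(t - 1)*(t + 4)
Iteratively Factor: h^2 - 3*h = (h - 3)*(h)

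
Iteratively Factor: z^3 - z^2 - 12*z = (z + 3)*(z^2 - 4*z) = z*(z + 3)*(z - 4)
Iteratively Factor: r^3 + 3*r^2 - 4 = (r - 1)*(r^2 + 4*r + 4) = (r - 1)*(r + 2)*(r + 2)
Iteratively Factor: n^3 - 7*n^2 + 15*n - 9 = (n - 1)*(n^2 - 6*n + 9) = (n - 3)*(n - 1)*(n - 3)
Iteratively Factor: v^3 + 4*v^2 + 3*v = (v + 1)*(v^2 + 3*v) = v*(v + 1)*(v + 3)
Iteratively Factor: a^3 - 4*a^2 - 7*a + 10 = (a - 1)*(a^2 - 3*a - 10) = (a - 1)*(a + 2)*(a - 5)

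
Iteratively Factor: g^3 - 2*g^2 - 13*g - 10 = (g + 2)*(g^2 - 4*g - 5) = (g + 1)*(g + 2)*(g - 5)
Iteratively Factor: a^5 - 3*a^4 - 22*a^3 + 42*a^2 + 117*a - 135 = (a + 3)*(a^4 - 6*a^3 - 4*a^2 + 54*a - 45) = (a + 3)^2*(a^3 - 9*a^2 + 23*a - 15) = (a - 1)*(a + 3)^2*(a^2 - 8*a + 15) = (a - 5)*(a - 1)*(a + 3)^2*(a - 3)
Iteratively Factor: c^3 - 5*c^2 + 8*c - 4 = (c - 1)*(c^2 - 4*c + 4) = (c - 2)*(c - 1)*(c - 2)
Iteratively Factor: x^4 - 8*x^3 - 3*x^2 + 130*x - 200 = (x - 5)*(x^3 - 3*x^2 - 18*x + 40) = (x - 5)^2*(x^2 + 2*x - 8) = (x - 5)^2*(x + 4)*(x - 2)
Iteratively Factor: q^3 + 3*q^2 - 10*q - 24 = (q + 4)*(q^2 - q - 6) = (q + 2)*(q + 4)*(q - 3)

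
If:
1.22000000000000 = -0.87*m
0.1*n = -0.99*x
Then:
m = -1.40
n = -9.9*x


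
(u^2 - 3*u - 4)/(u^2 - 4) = (u^2 - 3*u - 4)/(u^2 - 4)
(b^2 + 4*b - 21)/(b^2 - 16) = (b^2 + 4*b - 21)/(b^2 - 16)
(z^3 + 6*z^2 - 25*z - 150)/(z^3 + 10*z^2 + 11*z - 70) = (z^2 + z - 30)/(z^2 + 5*z - 14)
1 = 1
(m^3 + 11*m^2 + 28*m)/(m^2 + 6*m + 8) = m*(m + 7)/(m + 2)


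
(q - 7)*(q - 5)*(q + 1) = q^3 - 11*q^2 + 23*q + 35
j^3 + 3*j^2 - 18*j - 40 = (j - 4)*(j + 2)*(j + 5)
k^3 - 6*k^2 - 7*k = k*(k - 7)*(k + 1)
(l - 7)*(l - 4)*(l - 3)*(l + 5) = l^4 - 9*l^3 - 9*l^2 + 221*l - 420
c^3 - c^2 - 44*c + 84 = (c - 6)*(c - 2)*(c + 7)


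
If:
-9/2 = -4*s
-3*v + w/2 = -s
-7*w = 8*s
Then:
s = 9/8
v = 9/56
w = -9/7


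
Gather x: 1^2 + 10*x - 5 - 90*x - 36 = -80*x - 40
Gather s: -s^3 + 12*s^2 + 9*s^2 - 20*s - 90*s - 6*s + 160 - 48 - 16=-s^3 + 21*s^2 - 116*s + 96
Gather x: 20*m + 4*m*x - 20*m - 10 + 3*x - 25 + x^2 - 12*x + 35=x^2 + x*(4*m - 9)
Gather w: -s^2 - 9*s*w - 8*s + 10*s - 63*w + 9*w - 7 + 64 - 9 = -s^2 + 2*s + w*(-9*s - 54) + 48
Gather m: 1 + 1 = 2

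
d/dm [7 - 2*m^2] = -4*m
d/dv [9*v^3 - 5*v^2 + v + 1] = 27*v^2 - 10*v + 1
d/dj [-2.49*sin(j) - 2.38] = -2.49*cos(j)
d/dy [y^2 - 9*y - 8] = 2*y - 9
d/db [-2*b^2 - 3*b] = -4*b - 3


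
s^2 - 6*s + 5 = (s - 5)*(s - 1)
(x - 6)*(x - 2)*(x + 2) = x^3 - 6*x^2 - 4*x + 24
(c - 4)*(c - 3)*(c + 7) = c^3 - 37*c + 84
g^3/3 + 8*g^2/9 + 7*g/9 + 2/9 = (g/3 + 1/3)*(g + 2/3)*(g + 1)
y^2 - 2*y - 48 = (y - 8)*(y + 6)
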